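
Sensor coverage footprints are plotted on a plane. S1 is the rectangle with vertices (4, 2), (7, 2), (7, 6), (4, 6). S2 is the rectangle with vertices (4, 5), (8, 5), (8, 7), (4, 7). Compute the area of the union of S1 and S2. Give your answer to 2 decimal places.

By inclusion–exclusion:
Individual areas: |S1| = 12, |S2| = 8.
|S1∩S2|: x∈[4,7], y∈[5,6] → 3·1 = 3.
|S1 ∪ S2| = 20 − 3 = 17.00.

17.00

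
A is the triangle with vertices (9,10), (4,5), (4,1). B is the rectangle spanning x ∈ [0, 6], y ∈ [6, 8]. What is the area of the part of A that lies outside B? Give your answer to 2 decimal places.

|A| = 10, |A∩B| = 0.5.
|A ∖ B| = |A| − |A∩B| = 10 − 0.5 = 9.50.

9.50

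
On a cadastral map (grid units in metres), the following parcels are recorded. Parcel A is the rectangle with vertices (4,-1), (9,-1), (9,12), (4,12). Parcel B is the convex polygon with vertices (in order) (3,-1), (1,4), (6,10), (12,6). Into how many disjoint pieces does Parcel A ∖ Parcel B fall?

Parcel A ∖ Parcel B splits into 2 disjoint pieces (area 13.6111, area 15.4).

2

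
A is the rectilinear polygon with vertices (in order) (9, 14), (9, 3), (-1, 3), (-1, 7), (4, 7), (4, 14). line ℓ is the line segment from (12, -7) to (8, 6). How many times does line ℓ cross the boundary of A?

1

The segment meets the boundary at (8.923,3).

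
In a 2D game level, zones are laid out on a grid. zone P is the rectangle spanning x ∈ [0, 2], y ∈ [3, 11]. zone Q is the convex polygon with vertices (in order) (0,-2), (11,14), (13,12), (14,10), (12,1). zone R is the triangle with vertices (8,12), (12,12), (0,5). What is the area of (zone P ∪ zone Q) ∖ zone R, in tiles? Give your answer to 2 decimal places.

|zone P ∪ zone Q| = 114.
|(zone P ∪ zone Q) ∩ zone R| = 3.3301.
|(zone P ∪ zone Q) ∖ zone R| = 114 − 3.3301 = 110.67.

110.67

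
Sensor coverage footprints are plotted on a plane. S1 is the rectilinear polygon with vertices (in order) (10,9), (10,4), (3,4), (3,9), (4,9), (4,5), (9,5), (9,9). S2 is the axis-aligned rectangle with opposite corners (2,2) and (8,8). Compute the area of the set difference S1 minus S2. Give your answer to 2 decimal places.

|S1| = 15, |S1∩S2| = 8.
|S1 ∖ S2| = |S1| − |S1∩S2| = 15 − 8 = 7.00.

7.00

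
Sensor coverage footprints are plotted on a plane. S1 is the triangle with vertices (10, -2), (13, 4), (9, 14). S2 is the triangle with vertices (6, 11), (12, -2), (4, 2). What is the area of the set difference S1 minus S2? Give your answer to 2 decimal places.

24.30

|S1| = 27, |S1∩S2| = 2.6998.
|S1 ∖ S2| = |S1| − |S1∩S2| = 27 − 2.6998 = 24.30.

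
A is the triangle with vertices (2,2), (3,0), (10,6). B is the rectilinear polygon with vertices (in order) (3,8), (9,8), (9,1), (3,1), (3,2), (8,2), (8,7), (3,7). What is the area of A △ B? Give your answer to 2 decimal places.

22.43

|A| = 10, |B| = 17, |A∩B| = 2.2857.
|A △ B| = |A| + |B| − 2·|A∩B| = 10 + 17 − 4.5714 = 22.43.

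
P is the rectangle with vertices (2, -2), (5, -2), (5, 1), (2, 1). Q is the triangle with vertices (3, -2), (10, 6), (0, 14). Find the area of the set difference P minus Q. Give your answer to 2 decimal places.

|P| = 9, |P∩Q| = 4.558.
|P ∖ Q| = |P| − |P∩Q| = 9 − 4.558 = 4.44.

4.44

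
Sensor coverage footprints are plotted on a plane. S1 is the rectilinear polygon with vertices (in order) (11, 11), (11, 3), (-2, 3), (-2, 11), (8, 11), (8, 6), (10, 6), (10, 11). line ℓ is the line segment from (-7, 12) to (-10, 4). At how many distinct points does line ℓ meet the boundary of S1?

0

The segment lies entirely outside S1 and never meets its boundary.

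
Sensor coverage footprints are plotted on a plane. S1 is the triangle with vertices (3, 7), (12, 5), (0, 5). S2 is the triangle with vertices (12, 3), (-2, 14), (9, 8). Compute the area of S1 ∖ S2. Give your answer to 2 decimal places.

|S1| = 12, |S1∩S2| = 0.8192.
|S1 ∖ S2| = |S1| − |S1∩S2| = 12 − 0.8192 = 11.18.

11.18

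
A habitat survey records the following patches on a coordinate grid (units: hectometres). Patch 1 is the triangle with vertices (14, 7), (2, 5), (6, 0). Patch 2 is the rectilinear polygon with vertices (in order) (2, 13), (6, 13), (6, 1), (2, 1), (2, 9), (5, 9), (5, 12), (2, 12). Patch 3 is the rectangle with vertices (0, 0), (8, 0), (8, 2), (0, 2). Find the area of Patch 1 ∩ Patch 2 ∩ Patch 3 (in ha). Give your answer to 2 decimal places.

The intersection is the polygon with vertices (6,1), (5.2,1), (4.4,2), (6,2).
By the shoelace formula its area is 1.20.

1.20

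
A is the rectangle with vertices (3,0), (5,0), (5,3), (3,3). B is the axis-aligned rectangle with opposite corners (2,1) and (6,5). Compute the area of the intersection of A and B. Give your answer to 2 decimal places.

|A∩B|: x∈[3,5], y∈[1,3] → 2·2 = 4.

4.00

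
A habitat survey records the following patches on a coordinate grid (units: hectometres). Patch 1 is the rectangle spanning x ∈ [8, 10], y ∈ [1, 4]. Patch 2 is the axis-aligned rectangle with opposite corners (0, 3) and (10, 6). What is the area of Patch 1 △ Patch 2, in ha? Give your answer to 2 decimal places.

|Patch 1∩Patch 2|: x∈[8,10], y∈[3,4] → 2·1 = 2.
|Patch 1 △ Patch 2| = |Patch 1| + |Patch 2| − 2·|Patch 1∩Patch 2| = 6 + 30 − 4 = 32.00.

32.00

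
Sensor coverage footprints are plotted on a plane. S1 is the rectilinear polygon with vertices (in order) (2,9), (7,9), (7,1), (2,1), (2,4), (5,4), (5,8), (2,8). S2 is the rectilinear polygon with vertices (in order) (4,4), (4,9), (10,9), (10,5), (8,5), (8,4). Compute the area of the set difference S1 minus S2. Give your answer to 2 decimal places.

|S1| = 28, |S1∩S2| = 11.
|S1 ∖ S2| = |S1| − |S1∩S2| = 28 − 11 = 17.00.

17.00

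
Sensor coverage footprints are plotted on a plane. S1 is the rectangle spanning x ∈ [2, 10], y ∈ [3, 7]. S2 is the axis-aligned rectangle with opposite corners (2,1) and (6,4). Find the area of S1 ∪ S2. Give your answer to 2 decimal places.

By inclusion–exclusion:
Individual areas: |S1| = 32, |S2| = 12.
|S1∩S2|: x∈[2,6], y∈[3,4] → 4·1 = 4.
|S1 ∪ S2| = 44 − 4 = 40.00.

40.00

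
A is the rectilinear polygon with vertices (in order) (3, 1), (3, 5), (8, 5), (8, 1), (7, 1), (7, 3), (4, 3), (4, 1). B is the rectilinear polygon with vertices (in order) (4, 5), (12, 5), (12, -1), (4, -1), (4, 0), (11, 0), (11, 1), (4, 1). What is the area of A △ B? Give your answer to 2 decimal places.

35.00

|A| = 14, |B| = 41, |A∩B| = 10.
|A △ B| = |A| + |B| − 2·|A∩B| = 14 + 41 − 20 = 35.00.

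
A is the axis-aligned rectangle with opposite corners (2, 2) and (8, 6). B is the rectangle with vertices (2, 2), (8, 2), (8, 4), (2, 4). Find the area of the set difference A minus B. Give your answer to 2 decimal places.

12.00

|A∩B|: x∈[2,8], y∈[2,4] → 6·2 = 12.
|A| = 24.
|A ∖ B| = |A| − |A∩B| = 24 − 12 = 12.00.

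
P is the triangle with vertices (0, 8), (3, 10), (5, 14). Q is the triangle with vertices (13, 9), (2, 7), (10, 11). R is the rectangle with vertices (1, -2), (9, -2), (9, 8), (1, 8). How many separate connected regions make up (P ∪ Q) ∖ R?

(P ∪ Q) ∖ R splits into 2 disjoint pieces (area 4, area 12.25).

2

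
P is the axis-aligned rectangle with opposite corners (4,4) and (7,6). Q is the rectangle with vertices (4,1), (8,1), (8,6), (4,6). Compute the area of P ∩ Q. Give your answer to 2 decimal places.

6.00

|P∩Q|: x∈[4,7], y∈[4,6] → 3·2 = 6.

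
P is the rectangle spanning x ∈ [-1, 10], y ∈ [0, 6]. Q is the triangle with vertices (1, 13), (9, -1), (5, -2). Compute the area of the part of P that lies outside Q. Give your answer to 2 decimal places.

47.71

|P| = 66, |P∩Q| = 18.2857.
|P ∖ Q| = |P| − |P∩Q| = 66 − 18.2857 = 47.71.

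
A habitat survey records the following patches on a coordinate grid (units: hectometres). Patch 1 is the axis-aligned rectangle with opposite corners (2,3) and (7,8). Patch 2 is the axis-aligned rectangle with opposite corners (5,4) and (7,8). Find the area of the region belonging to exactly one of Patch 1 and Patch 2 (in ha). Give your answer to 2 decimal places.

|Patch 1∩Patch 2|: x∈[5,7], y∈[4,8] → 2·4 = 8.
|Patch 1 △ Patch 2| = |Patch 1| + |Patch 2| − 2·|Patch 1∩Patch 2| = 25 + 8 − 16 = 17.00.

17.00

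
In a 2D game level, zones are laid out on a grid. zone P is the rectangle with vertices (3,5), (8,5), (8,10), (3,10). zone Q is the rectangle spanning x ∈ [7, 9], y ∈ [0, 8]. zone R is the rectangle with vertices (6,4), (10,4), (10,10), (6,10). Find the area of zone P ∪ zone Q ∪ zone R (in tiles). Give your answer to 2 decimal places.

By inclusion–exclusion:
Individual areas: |zone P| = 25, |zone Q| = 16, |zone R| = 24.
|zone P∩zone Q|: x∈[7,8], y∈[5,8] → 1·3 = 3.
|zone P∩zone R|: x∈[6,8], y∈[5,10] → 2·5 = 10.
|zone Q∩zone R|: x∈[7,9], y∈[4,8] → 2·4 = 8.
|zone P∩zone Q∩zone R| = 3.
|zone P ∪ zone Q ∪ zone R| = 65 − 21 + 3 = 47.00.

47.00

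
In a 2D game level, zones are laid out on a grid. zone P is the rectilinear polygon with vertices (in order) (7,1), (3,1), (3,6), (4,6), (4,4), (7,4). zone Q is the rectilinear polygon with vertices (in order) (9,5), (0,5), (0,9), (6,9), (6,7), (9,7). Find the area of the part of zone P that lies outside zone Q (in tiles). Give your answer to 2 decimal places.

13.00

|zone P| = 14, |zone P∩zone Q| = 1.
|zone P ∖ zone Q| = |zone P| − |zone P∩zone Q| = 14 − 1 = 13.00.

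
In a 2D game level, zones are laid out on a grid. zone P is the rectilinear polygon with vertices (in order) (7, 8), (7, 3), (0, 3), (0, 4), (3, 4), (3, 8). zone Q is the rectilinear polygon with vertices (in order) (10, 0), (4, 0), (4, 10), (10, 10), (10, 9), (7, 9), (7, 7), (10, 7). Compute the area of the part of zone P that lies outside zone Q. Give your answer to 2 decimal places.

|zone P| = 23, |zone P∩zone Q| = 15.
|zone P ∖ zone Q| = |zone P| − |zone P∩zone Q| = 23 − 15 = 8.00.

8.00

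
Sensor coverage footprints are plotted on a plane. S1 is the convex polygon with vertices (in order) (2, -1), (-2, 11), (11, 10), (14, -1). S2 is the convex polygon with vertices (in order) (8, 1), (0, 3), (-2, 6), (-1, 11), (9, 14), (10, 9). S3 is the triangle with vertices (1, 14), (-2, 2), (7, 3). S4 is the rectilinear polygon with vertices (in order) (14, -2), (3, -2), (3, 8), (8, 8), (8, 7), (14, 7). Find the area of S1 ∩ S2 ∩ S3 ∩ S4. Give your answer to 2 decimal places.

The intersection is the polygon with vertices (7,3), (3,2.556), (3,8), (4.273,8).
By the shoelace formula its area is 14.07.

14.07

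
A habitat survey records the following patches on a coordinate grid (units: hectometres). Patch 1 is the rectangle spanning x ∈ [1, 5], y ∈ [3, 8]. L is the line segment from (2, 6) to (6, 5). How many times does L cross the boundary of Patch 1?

The segment meets the boundary at (5,5.25).

1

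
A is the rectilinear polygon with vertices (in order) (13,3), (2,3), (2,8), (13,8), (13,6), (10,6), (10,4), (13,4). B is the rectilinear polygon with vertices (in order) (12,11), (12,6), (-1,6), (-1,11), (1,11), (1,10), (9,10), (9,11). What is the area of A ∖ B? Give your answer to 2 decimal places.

|A| = 49, |A∩B| = 20.
|A ∖ B| = |A| − |A∩B| = 49 − 20 = 29.00.

29.00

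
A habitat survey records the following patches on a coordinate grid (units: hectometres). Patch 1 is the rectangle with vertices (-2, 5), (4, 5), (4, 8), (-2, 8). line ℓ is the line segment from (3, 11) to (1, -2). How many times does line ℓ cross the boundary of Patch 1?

The segment meets the boundary at (2.077,5), (2.538,8).

2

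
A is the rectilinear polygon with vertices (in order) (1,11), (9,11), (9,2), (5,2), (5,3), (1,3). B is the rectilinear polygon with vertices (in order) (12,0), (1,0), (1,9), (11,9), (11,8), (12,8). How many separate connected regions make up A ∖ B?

1

A ∖ B is a single connected region.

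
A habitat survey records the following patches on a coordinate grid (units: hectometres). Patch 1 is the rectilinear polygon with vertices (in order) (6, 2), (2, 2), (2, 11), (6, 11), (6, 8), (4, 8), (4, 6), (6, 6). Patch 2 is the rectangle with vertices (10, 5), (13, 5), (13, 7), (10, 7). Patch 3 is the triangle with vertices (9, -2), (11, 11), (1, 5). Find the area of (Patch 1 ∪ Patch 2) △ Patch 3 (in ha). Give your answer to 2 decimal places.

|Patch 1 ∪ Patch 2| = 38.
|(Patch 1 ∪ Patch 2) ∩ Patch 3| = 14.2812.
|(Patch 1 ∪ Patch 2) △ Patch 3| = 38 + 59 − 28.5624 = 68.44.

68.44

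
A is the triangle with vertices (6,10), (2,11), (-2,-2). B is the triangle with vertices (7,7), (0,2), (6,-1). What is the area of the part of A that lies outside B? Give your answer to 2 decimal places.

|A| = 28, |A∩B| = 0.3864.
|A ∖ B| = |A| − |A∩B| = 28 − 0.3864 = 27.61.

27.61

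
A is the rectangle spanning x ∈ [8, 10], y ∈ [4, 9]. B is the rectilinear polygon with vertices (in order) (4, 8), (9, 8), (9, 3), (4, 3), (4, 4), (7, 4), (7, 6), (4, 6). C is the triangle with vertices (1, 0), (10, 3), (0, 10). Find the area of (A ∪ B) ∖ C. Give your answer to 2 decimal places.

|A ∪ B| = 25.
|(A ∪ B) ∩ C| = 6.8286.
|(A ∪ B) ∖ C| = 25 − 6.8286 = 18.17.

18.17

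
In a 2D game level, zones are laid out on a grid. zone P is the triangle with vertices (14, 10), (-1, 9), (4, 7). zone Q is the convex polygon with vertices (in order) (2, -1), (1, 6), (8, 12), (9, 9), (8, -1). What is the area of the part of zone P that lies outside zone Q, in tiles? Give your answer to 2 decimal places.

8.22

|zone P| = 17.5, |zone P∩zone Q| = 9.2796.
|zone P ∖ zone Q| = |zone P| − |zone P∩zone Q| = 17.5 − 9.2796 = 8.22.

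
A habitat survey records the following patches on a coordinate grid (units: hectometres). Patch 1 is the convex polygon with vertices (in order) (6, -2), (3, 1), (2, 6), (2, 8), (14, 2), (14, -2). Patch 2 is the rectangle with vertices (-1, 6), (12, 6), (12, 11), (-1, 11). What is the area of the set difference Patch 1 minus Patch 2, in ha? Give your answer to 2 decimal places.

|Patch 1| = 74, |Patch 1∩Patch 2| = 4.
|Patch 1 ∖ Patch 2| = |Patch 1| − |Patch 1∩Patch 2| = 74 − 4 = 70.00.

70.00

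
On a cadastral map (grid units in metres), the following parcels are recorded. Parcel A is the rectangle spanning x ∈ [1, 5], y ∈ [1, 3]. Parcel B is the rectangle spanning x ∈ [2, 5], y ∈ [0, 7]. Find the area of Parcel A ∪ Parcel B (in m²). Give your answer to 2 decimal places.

By inclusion–exclusion:
Individual areas: |Parcel A| = 8, |Parcel B| = 21.
|Parcel A∩Parcel B|: x∈[2,5], y∈[1,3] → 3·2 = 6.
|Parcel A ∪ Parcel B| = 29 − 6 = 23.00.

23.00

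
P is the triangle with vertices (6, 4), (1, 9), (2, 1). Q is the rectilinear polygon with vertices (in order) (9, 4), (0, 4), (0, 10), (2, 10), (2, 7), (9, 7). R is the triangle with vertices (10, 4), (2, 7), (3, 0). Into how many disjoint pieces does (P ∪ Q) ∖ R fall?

(P ∪ Q) ∖ R is a single connected region.

1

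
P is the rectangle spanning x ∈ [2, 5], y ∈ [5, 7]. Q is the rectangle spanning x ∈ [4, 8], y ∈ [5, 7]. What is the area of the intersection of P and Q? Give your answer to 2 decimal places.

|P∩Q|: x∈[4,5], y∈[5,7] → 1·2 = 2.

2.00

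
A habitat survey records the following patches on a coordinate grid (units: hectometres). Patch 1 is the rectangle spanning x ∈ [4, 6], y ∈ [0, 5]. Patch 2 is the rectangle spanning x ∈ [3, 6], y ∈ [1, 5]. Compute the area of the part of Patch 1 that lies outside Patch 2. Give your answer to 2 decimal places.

2.00

|Patch 1∩Patch 2|: x∈[4,6], y∈[1,5] → 2·4 = 8.
|Patch 1| = 10.
|Patch 1 ∖ Patch 2| = |Patch 1| − |Patch 1∩Patch 2| = 10 − 8 = 2.00.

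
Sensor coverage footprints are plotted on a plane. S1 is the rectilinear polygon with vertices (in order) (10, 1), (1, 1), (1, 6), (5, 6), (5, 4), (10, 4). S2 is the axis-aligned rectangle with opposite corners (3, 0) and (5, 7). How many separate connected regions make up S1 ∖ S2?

S1 ∖ S2 splits into 2 disjoint pieces (area 15, area 10).

2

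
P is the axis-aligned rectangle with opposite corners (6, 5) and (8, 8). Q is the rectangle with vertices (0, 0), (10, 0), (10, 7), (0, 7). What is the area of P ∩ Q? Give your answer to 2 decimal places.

|P∩Q|: x∈[6,8], y∈[5,7] → 2·2 = 4.

4.00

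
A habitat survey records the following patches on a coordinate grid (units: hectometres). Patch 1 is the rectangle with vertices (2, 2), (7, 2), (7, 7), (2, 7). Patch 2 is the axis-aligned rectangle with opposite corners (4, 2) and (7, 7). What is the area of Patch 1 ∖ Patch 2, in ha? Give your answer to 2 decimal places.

10.00

|Patch 1∩Patch 2|: x∈[4,7], y∈[2,7] → 3·5 = 15.
|Patch 1| = 25.
|Patch 1 ∖ Patch 2| = |Patch 1| − |Patch 1∩Patch 2| = 25 − 15 = 10.00.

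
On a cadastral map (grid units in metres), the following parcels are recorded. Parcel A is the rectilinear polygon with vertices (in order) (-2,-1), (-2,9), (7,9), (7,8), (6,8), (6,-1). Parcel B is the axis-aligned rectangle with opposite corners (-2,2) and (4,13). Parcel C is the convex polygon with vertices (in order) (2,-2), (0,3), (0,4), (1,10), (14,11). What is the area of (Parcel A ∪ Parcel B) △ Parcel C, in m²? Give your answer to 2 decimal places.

|Parcel A ∪ Parcel B| = 105.
|(Parcel A ∪ Parcel B) ∩ Parcel C| = 54.0179.
|(Parcel A ∪ Parcel B) △ Parcel C| = 105 + 88.5 − 108.0359 = 85.46.

85.46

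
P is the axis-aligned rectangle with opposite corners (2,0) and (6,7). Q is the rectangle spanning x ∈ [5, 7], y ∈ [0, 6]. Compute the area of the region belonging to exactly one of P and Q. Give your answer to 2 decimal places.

28.00

|P∩Q|: x∈[5,6], y∈[0,6] → 1·6 = 6.
|P △ Q| = |P| + |Q| − 2·|P∩Q| = 28 + 12 − 12 = 28.00.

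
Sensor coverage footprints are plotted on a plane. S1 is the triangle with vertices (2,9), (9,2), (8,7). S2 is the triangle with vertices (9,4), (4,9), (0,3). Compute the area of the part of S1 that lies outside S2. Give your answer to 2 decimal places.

5.56

|S1| = 14, |S1∩S2| = 8.4368.
|S1 ∖ S2| = |S1| − |S1∩S2| = 14 − 8.4368 = 5.56.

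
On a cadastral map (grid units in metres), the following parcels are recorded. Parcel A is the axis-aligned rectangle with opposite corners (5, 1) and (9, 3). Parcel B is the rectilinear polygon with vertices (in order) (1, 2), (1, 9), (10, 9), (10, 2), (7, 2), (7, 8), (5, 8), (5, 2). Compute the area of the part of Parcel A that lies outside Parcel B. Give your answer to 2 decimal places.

6.00

|Parcel A| = 8, |Parcel A∩Parcel B| = 2.
|Parcel A ∖ Parcel B| = |Parcel A| − |Parcel A∩Parcel B| = 8 − 2 = 6.00.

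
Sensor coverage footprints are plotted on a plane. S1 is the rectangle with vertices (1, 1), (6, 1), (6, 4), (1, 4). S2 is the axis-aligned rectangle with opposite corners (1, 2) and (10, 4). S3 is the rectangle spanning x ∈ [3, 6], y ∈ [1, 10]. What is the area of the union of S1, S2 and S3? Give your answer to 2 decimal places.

41.00

By inclusion–exclusion:
Individual areas: |S1| = 15, |S2| = 18, |S3| = 27.
|S1∩S2|: x∈[1,6], y∈[2,4] → 5·2 = 10.
|S1∩S3|: x∈[3,6], y∈[1,4] → 3·3 = 9.
|S2∩S3|: x∈[3,6], y∈[2,4] → 3·2 = 6.
|S1∩S2∩S3| = 6.
|S1 ∪ S2 ∪ S3| = 60 − 25 + 6 = 41.00.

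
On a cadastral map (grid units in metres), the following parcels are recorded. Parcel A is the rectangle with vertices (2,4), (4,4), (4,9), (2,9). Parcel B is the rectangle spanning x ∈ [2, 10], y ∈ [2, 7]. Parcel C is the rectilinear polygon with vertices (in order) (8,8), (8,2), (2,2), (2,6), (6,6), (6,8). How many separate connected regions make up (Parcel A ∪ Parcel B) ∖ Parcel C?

(Parcel A ∪ Parcel B) ∖ Parcel C splits into 2 disjoint pieces (area 8, area 10).

2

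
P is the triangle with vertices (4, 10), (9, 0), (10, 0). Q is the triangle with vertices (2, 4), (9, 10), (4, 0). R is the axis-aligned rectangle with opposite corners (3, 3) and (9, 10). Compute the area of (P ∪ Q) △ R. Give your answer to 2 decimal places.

34.17

|P ∪ Q| = 24.2882.
|(P ∪ Q) ∩ R| = 16.0596.
|(P ∪ Q) △ R| = 24.2882 + 42 − 32.1192 = 34.17.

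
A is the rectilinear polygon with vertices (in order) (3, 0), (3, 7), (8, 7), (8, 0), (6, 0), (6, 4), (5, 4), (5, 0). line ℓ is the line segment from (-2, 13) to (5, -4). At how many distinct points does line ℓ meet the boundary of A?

2

The segment meets the boundary at (3.353,0), (3,0.857).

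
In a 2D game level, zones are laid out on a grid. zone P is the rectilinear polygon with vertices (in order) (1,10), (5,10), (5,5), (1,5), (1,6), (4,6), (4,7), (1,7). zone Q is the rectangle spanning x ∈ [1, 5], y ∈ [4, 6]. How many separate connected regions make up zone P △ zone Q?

2

zone P △ zone Q splits into 2 disjoint pieces (area 13, area 4).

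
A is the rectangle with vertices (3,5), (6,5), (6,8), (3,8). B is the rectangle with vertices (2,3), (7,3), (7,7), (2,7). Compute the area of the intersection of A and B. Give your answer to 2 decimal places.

|A∩B|: x∈[3,6], y∈[5,7] → 3·2 = 6.

6.00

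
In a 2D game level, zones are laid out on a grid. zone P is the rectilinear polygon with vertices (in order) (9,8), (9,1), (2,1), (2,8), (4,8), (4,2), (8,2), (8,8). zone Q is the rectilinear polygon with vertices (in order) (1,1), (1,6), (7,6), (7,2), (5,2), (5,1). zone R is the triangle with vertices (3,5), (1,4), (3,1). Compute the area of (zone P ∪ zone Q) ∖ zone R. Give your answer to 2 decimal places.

38.00

|zone P ∪ zone Q| = 42.
|(zone P ∪ zone Q) ∩ zone R| = 4.
|(zone P ∪ zone Q) ∖ zone R| = 42 − 4 = 38.00.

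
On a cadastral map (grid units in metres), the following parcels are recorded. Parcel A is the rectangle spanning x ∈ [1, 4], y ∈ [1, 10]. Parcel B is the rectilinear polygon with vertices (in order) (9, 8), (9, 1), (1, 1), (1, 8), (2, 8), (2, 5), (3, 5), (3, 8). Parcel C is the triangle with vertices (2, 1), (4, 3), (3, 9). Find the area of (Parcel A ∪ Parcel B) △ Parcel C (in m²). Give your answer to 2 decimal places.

|Parcel A ∪ Parcel B| = 62.
|(Parcel A ∪ Parcel B) ∩ Parcel C| = 7.
|(Parcel A ∪ Parcel B) △ Parcel C| = 62 + 7 − 14 = 55.00.

55.00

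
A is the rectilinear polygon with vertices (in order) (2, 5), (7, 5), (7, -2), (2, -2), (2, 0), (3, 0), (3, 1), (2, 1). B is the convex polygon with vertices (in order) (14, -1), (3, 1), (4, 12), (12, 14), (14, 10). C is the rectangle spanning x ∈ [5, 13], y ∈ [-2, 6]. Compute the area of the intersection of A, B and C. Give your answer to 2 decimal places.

The intersection is the polygon with vertices (7,0.273), (5,0.636), (5,5), (7,5).
By the shoelace formula its area is 9.09.

9.09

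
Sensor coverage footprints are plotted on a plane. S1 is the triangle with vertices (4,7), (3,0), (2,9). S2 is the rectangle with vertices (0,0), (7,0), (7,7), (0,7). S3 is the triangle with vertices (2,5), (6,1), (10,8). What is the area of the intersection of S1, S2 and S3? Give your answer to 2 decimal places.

The intersection is the polygon with vertices (2.427,5.16), (3.811,5.679), (3.5,3.5), (2.5,4.5).
By the shoelace formula its area is 1.72.

1.72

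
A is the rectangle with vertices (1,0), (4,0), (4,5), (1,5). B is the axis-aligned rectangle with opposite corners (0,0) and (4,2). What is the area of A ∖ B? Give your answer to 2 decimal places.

9.00

|A∩B|: x∈[1,4], y∈[0,2] → 3·2 = 6.
|A| = 15.
|A ∖ B| = |A| − |A∩B| = 15 − 6 = 9.00.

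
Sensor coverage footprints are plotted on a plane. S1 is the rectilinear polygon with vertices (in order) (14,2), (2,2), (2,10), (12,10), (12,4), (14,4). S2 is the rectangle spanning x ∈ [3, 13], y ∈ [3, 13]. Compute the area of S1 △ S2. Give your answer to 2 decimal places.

|S1| = 84, |S2| = 100, |S1∩S2| = 64.
|S1 △ S2| = |S1| + |S2| − 2·|S1∩S2| = 84 + 100 − 128 = 56.00.

56.00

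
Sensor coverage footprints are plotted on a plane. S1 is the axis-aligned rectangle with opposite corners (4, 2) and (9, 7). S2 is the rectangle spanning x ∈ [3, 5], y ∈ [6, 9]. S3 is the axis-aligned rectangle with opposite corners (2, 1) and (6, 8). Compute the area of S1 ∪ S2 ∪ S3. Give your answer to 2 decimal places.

45.00

By inclusion–exclusion:
Individual areas: |S1| = 25, |S2| = 6, |S3| = 28.
|S1∩S2|: x∈[4,5], y∈[6,7] → 1·1 = 1.
|S1∩S3|: x∈[4,6], y∈[2,7] → 2·5 = 10.
|S2∩S3|: x∈[3,5], y∈[6,8] → 2·2 = 4.
|S1∩S2∩S3| = 1.
|S1 ∪ S2 ∪ S3| = 59 − 15 + 1 = 45.00.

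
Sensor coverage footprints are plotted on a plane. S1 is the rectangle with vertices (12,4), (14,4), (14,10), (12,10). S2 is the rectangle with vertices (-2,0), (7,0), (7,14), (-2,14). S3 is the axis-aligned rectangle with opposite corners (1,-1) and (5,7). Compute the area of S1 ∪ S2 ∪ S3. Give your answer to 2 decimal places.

By inclusion–exclusion:
Individual areas: |S1| = 12, |S2| = 126, |S3| = 32.
|S1∩S2| = 0 (no overlap).
|S1∩S3| = 0 (no overlap).
|S2∩S3|: x∈[1,5], y∈[0,7] → 4·7 = 28.
|S1∩S2∩S3| = 0.
|S1 ∪ S2 ∪ S3| = 170 − 28 + 0 = 142.00.

142.00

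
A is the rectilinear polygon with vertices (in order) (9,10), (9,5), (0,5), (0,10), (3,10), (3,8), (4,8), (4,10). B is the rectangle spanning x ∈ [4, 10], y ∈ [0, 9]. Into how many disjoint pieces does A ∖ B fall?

A ∖ B splits into 2 disjoint pieces (area 5, area 18).

2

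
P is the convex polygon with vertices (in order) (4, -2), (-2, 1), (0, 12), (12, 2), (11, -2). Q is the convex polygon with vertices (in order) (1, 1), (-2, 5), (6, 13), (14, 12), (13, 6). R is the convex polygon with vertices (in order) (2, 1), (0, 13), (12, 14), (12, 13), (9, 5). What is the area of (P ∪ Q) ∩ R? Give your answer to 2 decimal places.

The region (P ∪ Q) ∩ R is the polygon with vertices (2.727,9.727), (6,13), (11.731,12.284), (9,5), (2,1), (0.194,11.839).
By the shoelace formula its area is 80.77.

80.77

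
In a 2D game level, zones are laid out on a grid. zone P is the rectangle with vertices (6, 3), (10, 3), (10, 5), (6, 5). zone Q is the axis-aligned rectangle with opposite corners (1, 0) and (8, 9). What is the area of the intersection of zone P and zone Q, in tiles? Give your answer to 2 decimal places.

|zone P∩zone Q|: x∈[6,8], y∈[3,5] → 2·2 = 4.

4.00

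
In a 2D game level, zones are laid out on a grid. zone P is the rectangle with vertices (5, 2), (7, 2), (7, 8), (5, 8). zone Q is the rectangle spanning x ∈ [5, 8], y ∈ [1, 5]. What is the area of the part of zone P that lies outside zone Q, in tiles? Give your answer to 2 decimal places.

6.00

|zone P∩zone Q|: x∈[5,7], y∈[2,5] → 2·3 = 6.
|zone P| = 12.
|zone P ∖ zone Q| = |zone P| − |zone P∩zone Q| = 12 − 6 = 6.00.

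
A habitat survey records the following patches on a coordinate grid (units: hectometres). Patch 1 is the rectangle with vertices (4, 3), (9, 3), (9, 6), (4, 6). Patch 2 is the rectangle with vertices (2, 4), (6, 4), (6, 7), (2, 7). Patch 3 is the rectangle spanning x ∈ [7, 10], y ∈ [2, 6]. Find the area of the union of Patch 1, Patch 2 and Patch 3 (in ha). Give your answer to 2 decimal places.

29.00

By inclusion–exclusion:
Individual areas: |Patch 1| = 15, |Patch 2| = 12, |Patch 3| = 12.
|Patch 1∩Patch 2|: x∈[4,6], y∈[4,6] → 2·2 = 4.
|Patch 1∩Patch 3|: x∈[7,9], y∈[3,6] → 2·3 = 6.
|Patch 2∩Patch 3| = 0 (no overlap).
|Patch 1∩Patch 2∩Patch 3| = 0.
|Patch 1 ∪ Patch 2 ∪ Patch 3| = 39 − 10 + 0 = 29.00.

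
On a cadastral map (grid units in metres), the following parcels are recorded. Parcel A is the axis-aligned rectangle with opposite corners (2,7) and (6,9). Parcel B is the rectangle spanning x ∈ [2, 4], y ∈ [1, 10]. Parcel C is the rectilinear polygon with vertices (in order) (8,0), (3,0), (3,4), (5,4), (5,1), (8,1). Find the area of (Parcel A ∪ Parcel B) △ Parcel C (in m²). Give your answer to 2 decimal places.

27.00

|Parcel A ∪ Parcel B| = 22.
|(Parcel A ∪ Parcel B) ∩ Parcel C| = 3.
|(Parcel A ∪ Parcel B) △ Parcel C| = 22 + 11 − 6 = 27.00.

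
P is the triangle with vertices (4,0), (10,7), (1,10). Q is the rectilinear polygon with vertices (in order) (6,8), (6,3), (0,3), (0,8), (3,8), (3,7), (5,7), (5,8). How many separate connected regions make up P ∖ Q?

1

P ∖ Q is a single connected region.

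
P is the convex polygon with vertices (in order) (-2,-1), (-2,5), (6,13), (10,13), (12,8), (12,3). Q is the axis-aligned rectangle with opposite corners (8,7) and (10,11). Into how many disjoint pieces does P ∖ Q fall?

P ∖ Q is a single connected region.

1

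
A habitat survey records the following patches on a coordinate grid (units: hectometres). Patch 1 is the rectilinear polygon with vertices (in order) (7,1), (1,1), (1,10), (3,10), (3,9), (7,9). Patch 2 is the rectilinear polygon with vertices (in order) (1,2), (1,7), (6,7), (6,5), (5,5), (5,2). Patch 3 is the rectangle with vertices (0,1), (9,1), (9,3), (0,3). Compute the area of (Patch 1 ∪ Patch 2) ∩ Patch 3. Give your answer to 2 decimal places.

12.00

The region (Patch 1 ∪ Patch 2) ∩ Patch 3 is the polygon with vertices (1,2), (1,3), (7,3), (7,1), (1,1).
By the shoelace formula its area is 12.00.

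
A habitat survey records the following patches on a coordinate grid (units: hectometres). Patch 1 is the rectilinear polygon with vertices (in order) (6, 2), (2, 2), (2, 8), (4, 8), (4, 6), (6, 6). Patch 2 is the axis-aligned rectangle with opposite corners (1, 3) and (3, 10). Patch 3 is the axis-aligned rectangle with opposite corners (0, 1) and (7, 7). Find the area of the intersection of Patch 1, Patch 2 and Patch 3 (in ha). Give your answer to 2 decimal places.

4.00

The intersection is the polygon with vertices (3,3), (2,3), (2,7), (3,7).
By the shoelace formula its area is 4.00.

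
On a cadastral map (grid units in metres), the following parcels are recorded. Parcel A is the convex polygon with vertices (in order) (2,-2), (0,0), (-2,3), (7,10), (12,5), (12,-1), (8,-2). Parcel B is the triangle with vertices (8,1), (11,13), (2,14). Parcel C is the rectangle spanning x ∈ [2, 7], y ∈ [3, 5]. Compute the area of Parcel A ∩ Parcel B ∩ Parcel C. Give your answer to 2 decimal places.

The intersection is the polygon with vertices (6.154,5), (7,5), (7,3.167).
By the shoelace formula its area is 0.78.

0.78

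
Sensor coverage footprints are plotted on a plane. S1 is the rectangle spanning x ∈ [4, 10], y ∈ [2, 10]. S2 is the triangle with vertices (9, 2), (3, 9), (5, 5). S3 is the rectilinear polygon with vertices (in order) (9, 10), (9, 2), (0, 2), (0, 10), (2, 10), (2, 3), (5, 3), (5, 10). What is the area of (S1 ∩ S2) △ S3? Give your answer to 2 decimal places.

|S1 ∩ S2| = 4.5833.
|(S1 ∩ S2) ∩ S3| = 3.3333.
|(S1 ∩ S2) △ S3| = 4.5833 + 51 − 6.6667 = 48.92.

48.92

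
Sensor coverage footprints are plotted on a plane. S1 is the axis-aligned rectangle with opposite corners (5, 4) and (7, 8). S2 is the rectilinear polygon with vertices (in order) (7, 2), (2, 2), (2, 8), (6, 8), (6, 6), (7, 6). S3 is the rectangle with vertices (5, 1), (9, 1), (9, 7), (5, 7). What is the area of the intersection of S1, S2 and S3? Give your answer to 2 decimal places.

The intersection is the polygon with vertices (5,4), (5,7), (6,7), (6,6), (7,6), (7,4).
By the shoelace formula its area is 5.00.

5.00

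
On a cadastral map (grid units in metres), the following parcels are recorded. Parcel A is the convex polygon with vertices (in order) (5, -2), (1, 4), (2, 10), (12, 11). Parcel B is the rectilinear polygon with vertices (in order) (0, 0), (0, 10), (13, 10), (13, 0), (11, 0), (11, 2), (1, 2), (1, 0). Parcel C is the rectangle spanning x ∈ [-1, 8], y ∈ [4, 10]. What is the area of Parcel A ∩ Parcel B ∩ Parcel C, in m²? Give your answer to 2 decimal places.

39.00

The intersection is the polygon with vertices (2,10), (8,10), (8,4), (1,4).
By the shoelace formula its area is 39.00.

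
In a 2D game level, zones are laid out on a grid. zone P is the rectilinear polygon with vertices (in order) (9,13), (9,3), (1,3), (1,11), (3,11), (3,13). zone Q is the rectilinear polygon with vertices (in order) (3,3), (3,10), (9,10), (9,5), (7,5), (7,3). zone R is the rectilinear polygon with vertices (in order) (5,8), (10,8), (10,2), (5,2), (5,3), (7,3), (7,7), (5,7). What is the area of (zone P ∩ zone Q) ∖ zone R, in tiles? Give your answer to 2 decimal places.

30.00

|zone P ∩ zone Q| = 38.
|(zone P ∩ zone Q) ∩ zone R| = 8.
|(zone P ∩ zone Q) ∖ zone R| = 38 − 8 = 30.00.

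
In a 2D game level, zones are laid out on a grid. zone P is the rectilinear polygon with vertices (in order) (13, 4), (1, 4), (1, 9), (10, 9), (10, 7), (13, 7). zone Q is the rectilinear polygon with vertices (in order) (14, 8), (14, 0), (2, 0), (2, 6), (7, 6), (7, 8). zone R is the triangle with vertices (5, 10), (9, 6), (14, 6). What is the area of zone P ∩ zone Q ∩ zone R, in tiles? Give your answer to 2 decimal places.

The intersection is the polygon with vertices (9.5,8), (10,7.778), (10,7), (11.75,7), (13,6.444), (13,6), (9,6), (7,8).
By the shoelace formula its area is 6.60.

6.60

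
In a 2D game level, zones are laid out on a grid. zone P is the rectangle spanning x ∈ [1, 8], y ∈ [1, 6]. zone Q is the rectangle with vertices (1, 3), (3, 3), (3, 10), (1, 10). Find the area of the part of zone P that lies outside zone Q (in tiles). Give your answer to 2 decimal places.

29.00

|zone P∩zone Q|: x∈[1,3], y∈[3,6] → 2·3 = 6.
|zone P| = 35.
|zone P ∖ zone Q| = |zone P| − |zone P∩zone Q| = 35 − 6 = 29.00.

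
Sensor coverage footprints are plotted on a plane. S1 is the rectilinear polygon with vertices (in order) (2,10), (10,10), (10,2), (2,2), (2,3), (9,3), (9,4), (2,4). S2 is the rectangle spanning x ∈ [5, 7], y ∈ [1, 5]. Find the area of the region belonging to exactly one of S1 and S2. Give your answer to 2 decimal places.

|S1| = 57, |S2| = 8, |S1∩S2| = 4.
|S1 △ S2| = |S1| + |S2| − 2·|S1∩S2| = 57 + 8 − 8 = 57.00.

57.00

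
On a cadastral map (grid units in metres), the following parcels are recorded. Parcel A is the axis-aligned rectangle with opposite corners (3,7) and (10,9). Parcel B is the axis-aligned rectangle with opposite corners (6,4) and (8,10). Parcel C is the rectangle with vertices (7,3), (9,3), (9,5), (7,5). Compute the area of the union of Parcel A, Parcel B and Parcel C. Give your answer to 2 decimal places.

25.00

By inclusion–exclusion:
Individual areas: |Parcel A| = 14, |Parcel B| = 12, |Parcel C| = 4.
|Parcel A∩Parcel B|: x∈[6,8], y∈[7,9] → 2·2 = 4.
|Parcel A∩Parcel C| = 0 (no overlap).
|Parcel B∩Parcel C|: x∈[7,8], y∈[4,5] → 1·1 = 1.
|Parcel A∩Parcel B∩Parcel C| = 0.
|Parcel A ∪ Parcel B ∪ Parcel C| = 30 − 5 + 0 = 25.00.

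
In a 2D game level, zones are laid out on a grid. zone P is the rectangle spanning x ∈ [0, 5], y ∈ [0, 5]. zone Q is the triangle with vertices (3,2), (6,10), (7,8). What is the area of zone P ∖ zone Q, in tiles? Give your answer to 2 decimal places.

23.69

|zone P| = 25, |zone P∩zone Q| = 1.3125.
|zone P ∖ zone Q| = |zone P| − |zone P∩zone Q| = 25 − 1.3125 = 23.69.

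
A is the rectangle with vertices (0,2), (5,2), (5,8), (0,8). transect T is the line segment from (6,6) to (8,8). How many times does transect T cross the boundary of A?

The segment lies entirely outside A and never meets its boundary.

0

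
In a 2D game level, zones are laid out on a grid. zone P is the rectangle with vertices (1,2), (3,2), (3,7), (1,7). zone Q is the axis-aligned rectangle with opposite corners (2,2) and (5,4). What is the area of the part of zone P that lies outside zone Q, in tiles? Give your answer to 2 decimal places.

8.00

|zone P∩zone Q|: x∈[2,3], y∈[2,4] → 1·2 = 2.
|zone P| = 10.
|zone P ∖ zone Q| = |zone P| − |zone P∩zone Q| = 10 − 2 = 8.00.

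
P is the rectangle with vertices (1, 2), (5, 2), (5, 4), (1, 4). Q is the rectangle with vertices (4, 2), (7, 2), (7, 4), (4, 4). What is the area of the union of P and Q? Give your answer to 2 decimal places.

12.00

By inclusion–exclusion:
Individual areas: |P| = 8, |Q| = 6.
|P∩Q|: x∈[4,5], y∈[2,4] → 1·2 = 2.
|P ∪ Q| = 14 − 2 = 12.00.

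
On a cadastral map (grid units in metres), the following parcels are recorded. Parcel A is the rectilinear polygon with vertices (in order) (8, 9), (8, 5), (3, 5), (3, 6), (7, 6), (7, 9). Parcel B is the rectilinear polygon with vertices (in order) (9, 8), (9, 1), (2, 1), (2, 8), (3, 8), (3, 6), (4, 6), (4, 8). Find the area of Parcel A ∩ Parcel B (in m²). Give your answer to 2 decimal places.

7.00

The intersection is the polygon with vertices (8,5), (3,5), (3,6), (4,6), (7,6), (7,8), (8,8).
By the shoelace formula its area is 7.00.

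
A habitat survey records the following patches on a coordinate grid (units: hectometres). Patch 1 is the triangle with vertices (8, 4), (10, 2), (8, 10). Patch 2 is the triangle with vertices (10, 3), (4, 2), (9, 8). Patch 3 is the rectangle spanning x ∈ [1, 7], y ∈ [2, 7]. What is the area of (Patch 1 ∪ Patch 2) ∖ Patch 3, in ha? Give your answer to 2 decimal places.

12.14

|Patch 1 ∪ Patch 2| = 16.7932.
|(Patch 1 ∪ Patch 2) ∩ Patch 3| = 4.65.
|(Patch 1 ∪ Patch 2) ∖ Patch 3| = 16.7932 − 4.65 = 12.14.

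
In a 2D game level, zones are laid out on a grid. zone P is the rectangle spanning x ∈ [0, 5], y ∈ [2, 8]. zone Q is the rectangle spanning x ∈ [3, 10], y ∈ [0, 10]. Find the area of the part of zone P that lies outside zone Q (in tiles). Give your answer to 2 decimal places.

|zone P∩zone Q|: x∈[3,5], y∈[2,8] → 2·6 = 12.
|zone P| = 30.
|zone P ∖ zone Q| = |zone P| − |zone P∩zone Q| = 30 − 12 = 18.00.

18.00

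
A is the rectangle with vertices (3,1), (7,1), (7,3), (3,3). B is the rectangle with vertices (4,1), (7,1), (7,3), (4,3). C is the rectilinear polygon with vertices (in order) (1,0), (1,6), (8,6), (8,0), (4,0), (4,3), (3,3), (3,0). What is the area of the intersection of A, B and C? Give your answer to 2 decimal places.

The intersection is the polygon with vertices (4,1), (4,3), (7,3), (7,1).
By the shoelace formula its area is 6.00.

6.00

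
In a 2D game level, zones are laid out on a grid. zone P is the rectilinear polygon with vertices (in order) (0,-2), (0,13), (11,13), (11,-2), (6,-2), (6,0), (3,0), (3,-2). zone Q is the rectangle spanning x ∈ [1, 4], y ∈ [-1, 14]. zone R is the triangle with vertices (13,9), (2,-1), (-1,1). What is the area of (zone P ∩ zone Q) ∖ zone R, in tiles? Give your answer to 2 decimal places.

|zone P ∩ zone Q| = 41.
|(zone P ∩ zone Q) ∩ zone R| = 9.8439.
|(zone P ∩ zone Q) ∖ zone R| = 41 − 9.8439 = 31.16.

31.16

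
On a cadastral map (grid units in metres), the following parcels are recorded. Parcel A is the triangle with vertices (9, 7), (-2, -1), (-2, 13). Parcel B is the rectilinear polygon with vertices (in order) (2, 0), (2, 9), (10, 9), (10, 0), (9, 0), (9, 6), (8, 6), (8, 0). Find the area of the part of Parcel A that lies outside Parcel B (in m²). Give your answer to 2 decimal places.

|Parcel A| = 77, |Parcel A∩Parcel B| = 28.1515.
|Parcel A ∖ Parcel B| = |Parcel A| − |Parcel A∩Parcel B| = 77 − 28.1515 = 48.85.

48.85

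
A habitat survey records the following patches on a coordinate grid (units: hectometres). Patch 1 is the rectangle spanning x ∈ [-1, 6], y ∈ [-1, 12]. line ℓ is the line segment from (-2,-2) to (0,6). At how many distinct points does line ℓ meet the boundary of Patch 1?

The segment meets the boundary at (-1,2).

1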